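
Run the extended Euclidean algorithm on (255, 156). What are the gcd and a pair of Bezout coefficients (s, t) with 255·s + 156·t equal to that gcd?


Euclidean algorithm on (255, 156) — divide until remainder is 0:
  255 = 1 · 156 + 99
  156 = 1 · 99 + 57
  99 = 1 · 57 + 42
  57 = 1 · 42 + 15
  42 = 2 · 15 + 12
  15 = 1 · 12 + 3
  12 = 4 · 3 + 0
gcd(255, 156) = 3.
Track Bezout coefficients alongside the remainders: start with r₀ = 255 = a·1 + b·0 (s = 1, t = 0) and r₁ = 156 = a·0 + b·1 (s = 0, t = 1); each new remainder r_{k+1} = r_{k-1} − q_k·r_k inherits s_{k+1} = s_{k-1} − q_k·s_k, t_{k+1} = t_{k-1} − q_k·t_k, so r_k = a·s_k + b·t_k at every step:
  q = 1: r = 99, s = 1 − 1·0 = 1, t = 0 − 1·1 = -1  (check: 255·1 + 156·(-1) = 99)
  q = 1: r = 57, s = 0 − 1·1 = -1, t = 1 − 1·(-1) = 2  (check: 255·(-1) + 156·2 = 57)
  q = 1: r = 42, s = 1 − 1·(-1) = 2, t = -1 − 1·2 = -3  (check: 255·2 + 156·(-3) = 42)
  q = 1: r = 15, s = -1 − 1·2 = -3, t = 2 − 1·(-3) = 5  (check: 255·(-3) + 156·5 = 15)
  q = 2: r = 12, s = 2 − 2·(-3) = 8, t = -3 − 2·5 = -13  (check: 255·8 + 156·(-13) = 12)
  q = 1: r = 3, s = -3 − 1·8 = -11, t = 5 − 1·(-13) = 18  (check: 255·(-11) + 156·18 = 3)
The row with r = 3 (the gcd) gives the Bezout coefficients s = -11, t = 18.
Result: 255 · (-11) + 156 · (18) = 3.

gcd(255, 156) = 3; s = -11, t = 18 (check: 255·(-11) + 156·18 = 3).


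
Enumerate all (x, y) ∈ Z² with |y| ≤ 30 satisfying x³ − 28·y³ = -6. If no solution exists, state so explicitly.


The equation is x³ - 28y³ = -6. For fixed y, x³ = 28·y³ − 6, so a solution requires the RHS to be a perfect cube.
Strategy: iterate y from -30 to 30, compute RHS = 28·y³ − 6, and check whether it is a (positive or negative) perfect cube.
Check small values of y:
  y = 0: RHS = -6 is not a perfect cube.
  y = 1: RHS = 22 is not a perfect cube.
  y = -1: RHS = -34 is not a perfect cube.
  y = 2: RHS = 218 is not a perfect cube.
  y = -2: RHS = -230 is not a perfect cube.
  y = 3: RHS = 750 is not a perfect cube.
  y = -3: RHS = -762 is not a perfect cube.
Continuing the search up to |y| = 30 finds no solutions either.
No (x, y) in the scanned range satisfies the equation.

No integer solutions with |y| ≤ 30.


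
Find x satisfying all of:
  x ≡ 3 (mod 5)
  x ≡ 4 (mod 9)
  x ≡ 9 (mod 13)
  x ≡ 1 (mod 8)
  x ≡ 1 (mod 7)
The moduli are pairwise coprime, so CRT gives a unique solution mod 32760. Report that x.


Product of moduli M = 5 · 9 · 13 · 8 · 7 = 32760.
Merge one congruence at a time:
  Start: x ≡ 3 (mod 5).
  Combine with x ≡ 4 (mod 9); new modulus lcm = 45.
    Write x = 3 + 5·t and substitute into x ≡ 4 (mod 9): 5·t ≡ 4 − 3 = 1 (mod 9).
    The inverse of 5 mod 9 is 2 (since 5·2 = 10 = 1·9 + 1), so t ≡ 2·1 = 2 ≡ 2 (mod 9).
    Then x = 3 + 5·2 = 13, valid modulo lcm(5, 9) = 45: x ≡ 13 (mod 45).
  Combine with x ≡ 9 (mod 13); new modulus lcm = 585.
    Write x = 13 + 45·t and substitute into x ≡ 9 (mod 13): 45·t ≡ 9 − 13 = -4 (mod 13).
    Reduce coefficients mod 13: 6·t ≡ 9 (mod 13).
    The inverse of 6 mod 13 is 11 (since 6·11 = 66 = 5·13 + 1), so t ≡ 11·9 = 99 ≡ 8 (mod 13).
    Then x = 13 + 45·8 = 373, valid modulo lcm(45, 13) = 585: x ≡ 373 (mod 585).
  Combine with x ≡ 1 (mod 8); new modulus lcm = 4680.
    Write x = 373 + 585·t and substitute into x ≡ 1 (mod 8): 585·t ≡ 1 − 373 = -372 (mod 8).
    Reduce coefficients mod 8: 1·t ≡ 4 (mod 8).
    So t ≡ 4 (mod 8).
    Then x = 373 + 585·4 = 2713, valid modulo lcm(585, 8) = 4680: x ≡ 2713 (mod 4680).
  Combine with x ≡ 1 (mod 7); new modulus lcm = 32760.
    Write x = 2713 + 4680·t and substitute into x ≡ 1 (mod 7): 4680·t ≡ 1 − 2713 = -2712 (mod 7).
    Reduce coefficients mod 7: 4·t ≡ 4 (mod 7).
    The inverse of 4 mod 7 is 2 (since 4·2 = 8 = 1·7 + 1), so t ≡ 2·4 = 8 ≡ 1 (mod 7).
    Then x = 2713 + 4680·1 = 7393, valid modulo lcm(4680, 7) = 32760: x ≡ 7393 (mod 32760).
Verify against each original: 7393 mod 5 = 3, 7393 mod 9 = 4, 7393 mod 13 = 9, 7393 mod 8 = 1, 7393 mod 7 = 1.

x ≡ 7393 (mod 32760).


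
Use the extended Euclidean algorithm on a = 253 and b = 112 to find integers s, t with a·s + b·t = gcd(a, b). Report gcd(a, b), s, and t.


Euclidean algorithm on (253, 112) — divide until remainder is 0:
  253 = 2 · 112 + 29
  112 = 3 · 29 + 25
  29 = 1 · 25 + 4
  25 = 6 · 4 + 1
  4 = 4 · 1 + 0
gcd(253, 112) = 1.
Track Bezout coefficients alongside the remainders: start with r₀ = 253 = a·1 + b·0 (s = 1, t = 0) and r₁ = 112 = a·0 + b·1 (s = 0, t = 1); each new remainder r_{k+1} = r_{k-1} − q_k·r_k inherits s_{k+1} = s_{k-1} − q_k·s_k, t_{k+1} = t_{k-1} − q_k·t_k, so r_k = a·s_k + b·t_k at every step:
  q = 2: r = 29, s = 1 − 2·0 = 1, t = 0 − 2·1 = -2  (check: 253·1 + 112·(-2) = 29)
  q = 3: r = 25, s = 0 − 3·1 = -3, t = 1 − 3·(-2) = 7  (check: 253·(-3) + 112·7 = 25)
  q = 1: r = 4, s = 1 − 1·(-3) = 4, t = -2 − 1·7 = -9  (check: 253·4 + 112·(-9) = 4)
  q = 6: r = 1, s = -3 − 6·4 = -27, t = 7 − 6·(-9) = 61  (check: 253·(-27) + 112·61 = 1)
The row with r = 1 (the gcd) gives the Bezout coefficients s = -27, t = 61.
Result: 253 · (-27) + 112 · (61) = 1.

gcd(253, 112) = 1; s = -27, t = 61 (check: 253·(-27) + 112·61 = 1).


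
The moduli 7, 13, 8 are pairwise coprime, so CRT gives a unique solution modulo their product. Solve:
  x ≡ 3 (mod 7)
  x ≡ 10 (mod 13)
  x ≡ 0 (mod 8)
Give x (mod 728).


Moduli 7, 13, 8 are pairwise coprime; by CRT there is a unique solution modulo M = 7 · 13 · 8 = 728.
Solve pairwise, accumulating the modulus:
  Start with x ≡ 3 (mod 7).
  Combine with x ≡ 10 (mod 13): since gcd(7, 13) = 1, we get a unique residue mod 91.
    Write x = 3 + 7·t and substitute into x ≡ 10 (mod 13): 7·t ≡ 10 − 3 = 7 (mod 13).
    The inverse of 7 mod 13 is 2 (since 7·2 = 14 = 1·13 + 1), so t ≡ 2·7 = 14 ≡ 1 (mod 13).
    Then x = 3 + 7·1 = 10, valid modulo lcm(7, 13) = 91: x ≡ 10 (mod 91).
  Combine with x ≡ 0 (mod 8): since gcd(91, 8) = 1, we get a unique residue mod 728.
    Write x = 10 + 91·t and substitute into x ≡ 0 (mod 8): 91·t ≡ 0 − 10 = -10 (mod 8).
    Reduce coefficients mod 8: 3·t ≡ 6 (mod 8).
    The inverse of 3 mod 8 is 3 (since 3·3 = 9 = 1·8 + 1), so t ≡ 3·6 = 18 ≡ 2 (mod 8).
    Then x = 10 + 91·2 = 192, valid modulo lcm(91, 8) = 728: x ≡ 192 (mod 728).
Verify: 192 mod 7 = 3 ✓, 192 mod 13 = 10 ✓, 192 mod 8 = 0 ✓.

x ≡ 192 (mod 728).


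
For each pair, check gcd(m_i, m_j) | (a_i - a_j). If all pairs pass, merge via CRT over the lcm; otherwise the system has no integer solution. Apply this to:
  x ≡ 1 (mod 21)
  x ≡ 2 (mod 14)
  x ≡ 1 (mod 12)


Moduli 21, 14, 12 are not pairwise coprime, so CRT works modulo lcm(m_i) when all pairwise compatibility conditions hold.
Pairwise compatibility: gcd(m_i, m_j) must divide a_i - a_j for every pair.
Merge one congruence at a time:
  Start: x ≡ 1 (mod 21).
  Combine with x ≡ 2 (mod 14): gcd(21, 14) = 7, and 2 - 1 = 1 is NOT divisible by 7.
    ⇒ system is inconsistent (no integer solution).

No solution (the system is inconsistent).


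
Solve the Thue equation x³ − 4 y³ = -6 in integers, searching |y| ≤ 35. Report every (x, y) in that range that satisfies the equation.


The equation is x³ - 4y³ = -6. For fixed y, x³ = 4·y³ − 6, so a solution requires the RHS to be a perfect cube.
Strategy: iterate y from -35 to 35, compute RHS = 4·y³ − 6, and check whether it is a (positive or negative) perfect cube.
Check small values of y:
  y = 0: RHS = -6 is not a perfect cube.
  y = 1: RHS = -2 is not a perfect cube.
  y = -1: RHS = -10 is not a perfect cube.
  y = 2: RHS = 26 is not a perfect cube.
  y = -2: RHS = -38 is not a perfect cube.
  y = 3: RHS = 102 is not a perfect cube.
  y = -3: RHS = -114 is not a perfect cube.
Continuing the search up to |y| = 35 finds no solutions either.
No (x, y) in the scanned range satisfies the equation.

No integer solutions with |y| ≤ 35.


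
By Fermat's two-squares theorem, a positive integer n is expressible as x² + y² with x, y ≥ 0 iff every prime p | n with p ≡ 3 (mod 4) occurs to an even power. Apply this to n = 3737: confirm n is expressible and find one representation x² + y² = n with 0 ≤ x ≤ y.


Step 1: Factor n = 3737 = 37 · 101.
Step 2: Check the mod-4 condition on each prime factor: 37 ≡ 1 (mod 4), exponent 1; 101 ≡ 1 (mod 4), exponent 1.
All primes ≡ 3 (mod 4) appear to even exponent (or don't appear), so by the two-squares theorem n IS expressible as a sum of two squares.
Step 3: Build a representation. Here n = 37 · 101 is a product of primes ≡ 1 (mod 4). Each prime p ≡ 1 (mod 4) is itself a sum of two squares; find a² by testing p − a² for a perfect square:
  37: 37 − 1² = 36 = 6² ⇒ 37 = 1² + 6².
  101: 101 − 1² = 100 = 10² ⇒ 101 = 1² + 10².
  Combine using the Brahmagupta–Fibonacci identity (a² + b²)(c² + d²) = (ac − bd)² + (ad + bc)² = (ac + bd)² + (ad − bc)²:
  37 · 101 = 3737: from (1² + 6²)(1² + 10²), take (1·1 − 6·10, 1·10 + 6·1) = (1 − 60, 10 + 6) = (-59, 16); dropping signs (only squares matter) gives (59, 16); check 59² + 16² = 3481 + 256 = 3737 ✓.
Step 4: Order so x ≤ y and verify: 16² + 59² = 256 + 3481 = 3737 = n. ✓

n = 3737 = 16² + 59² (one valid representation with x ≤ y).


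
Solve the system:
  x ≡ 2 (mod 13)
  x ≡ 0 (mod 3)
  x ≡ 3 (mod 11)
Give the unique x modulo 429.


Moduli 13, 3, 11 are pairwise coprime; by CRT there is a unique solution modulo M = 13 · 3 · 11 = 429.
Solve pairwise, accumulating the modulus:
  Start with x ≡ 2 (mod 13).
  Combine with x ≡ 0 (mod 3): since gcd(13, 3) = 1, we get a unique residue mod 39.
    Write x = 2 + 13·t and substitute into x ≡ 0 (mod 3): 13·t ≡ 0 − 2 = -2 (mod 3).
    Reduce coefficients mod 3: 1·t ≡ 1 (mod 3).
    So t ≡ 1 (mod 3).
    Then x = 2 + 13·1 = 15, valid modulo lcm(13, 3) = 39: x ≡ 15 (mod 39).
  Combine with x ≡ 3 (mod 11): since gcd(39, 11) = 1, we get a unique residue mod 429.
    Write x = 15 + 39·t and substitute into x ≡ 3 (mod 11): 39·t ≡ 3 − 15 = -12 (mod 11).
    Reduce coefficients mod 11: 6·t ≡ 10 (mod 11).
    The inverse of 6 mod 11 is 2 (since 6·2 = 12 = 1·11 + 1), so t ≡ 2·10 = 20 ≡ 9 (mod 11).
    Then x = 15 + 39·9 = 366, valid modulo lcm(39, 11) = 429: x ≡ 366 (mod 429).
Verify: 366 mod 13 = 2 ✓, 366 mod 3 = 0 ✓, 366 mod 11 = 3 ✓.

x ≡ 366 (mod 429).


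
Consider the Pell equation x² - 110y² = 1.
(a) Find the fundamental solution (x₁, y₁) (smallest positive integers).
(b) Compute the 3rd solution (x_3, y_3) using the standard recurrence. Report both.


Step 1: Find the fundamental solution (x₁, y₁) of x² - 110y² = 1.
  Expand √110 as a continued fraction. a₀ = ⌊√110⌋ = 10; iterate m_{k+1} = d_k·a_k − m_k, d_{k+1} = (110 − m_{k+1}²)/d_k, a_{k+1} = ⌊(a₀ + m_{k+1})/d_{k+1}⌋ (starting m₀ = 0, d₀ = 1), with convergents p_k = a_k·p_{k-1} + p_{k-2}, q_k = a_k·q_{k-1} + q_{k-2} (p₋₁ = 1, q₋₁ = 0):
  k = 0: a₀ = 10; p₀/q₀ = 10/1; p₀² − 110·q₀² = 100 − 110 = -10.
  k = 1: m = 10, d = 10, a = ⌊(10 + 10)/10⌋ = 2; p/q = (2·10 + 1)/(2·1 + 0) = 21/2; p² − 110·q² = 441 − 440 = 1.
  The first convergent with p² − 110·q² = 1 gives the fundamental solution (x₁, y₁) = (21, 2).
Step 2: Apply the recurrence (x_{n+1}, y_{n+1}) = (x₁x_n + 110y₁y_n, x₁y_n + y₁x_n) repeatedly.
  From (x_1, y_1) = (21, 2): x_2 = 21·21 + 110·2·2 = 881; y_2 = 21·2 + 2·21 = 84.
  From (x_2, y_2) = (881, 84): x_3 = 21·881 + 110·2·84 = 36981; y_3 = 21·84 + 2·881 = 3526.
Step 3: Verify x_3² - 110·y_3² = 1367594361 - 1367594360 = 1 (should be 1). ✓

(x_1, y_1) = (21, 2); (x_3, y_3) = (36981, 3526).


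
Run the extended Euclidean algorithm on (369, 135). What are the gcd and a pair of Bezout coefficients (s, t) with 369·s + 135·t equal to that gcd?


Euclidean algorithm on (369, 135) — divide until remainder is 0:
  369 = 2 · 135 + 99
  135 = 1 · 99 + 36
  99 = 2 · 36 + 27
  36 = 1 · 27 + 9
  27 = 3 · 9 + 0
gcd(369, 135) = 9.
Track Bezout coefficients alongside the remainders: start with r₀ = 369 = a·1 + b·0 (s = 1, t = 0) and r₁ = 135 = a·0 + b·1 (s = 0, t = 1); each new remainder r_{k+1} = r_{k-1} − q_k·r_k inherits s_{k+1} = s_{k-1} − q_k·s_k, t_{k+1} = t_{k-1} − q_k·t_k, so r_k = a·s_k + b·t_k at every step:
  q = 2: r = 99, s = 1 − 2·0 = 1, t = 0 − 2·1 = -2  (check: 369·1 + 135·(-2) = 99)
  q = 1: r = 36, s = 0 − 1·1 = -1, t = 1 − 1·(-2) = 3  (check: 369·(-1) + 135·3 = 36)
  q = 2: r = 27, s = 1 − 2·(-1) = 3, t = -2 − 2·3 = -8  (check: 369·3 + 135·(-8) = 27)
  q = 1: r = 9, s = -1 − 1·3 = -4, t = 3 − 1·(-8) = 11  (check: 369·(-4) + 135·11 = 9)
The row with r = 9 (the gcd) gives the Bezout coefficients s = -4, t = 11.
Result: 369 · (-4) + 135 · (11) = 9.

gcd(369, 135) = 9; s = -4, t = 11 (check: 369·(-4) + 135·11 = 9).


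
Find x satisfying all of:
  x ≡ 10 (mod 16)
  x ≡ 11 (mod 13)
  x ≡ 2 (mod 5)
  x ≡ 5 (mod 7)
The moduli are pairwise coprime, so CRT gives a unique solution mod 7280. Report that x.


Product of moduli M = 16 · 13 · 5 · 7 = 7280.
Merge one congruence at a time:
  Start: x ≡ 10 (mod 16).
  Combine with x ≡ 11 (mod 13); new modulus lcm = 208.
    Write x = 10 + 16·t and substitute into x ≡ 11 (mod 13): 16·t ≡ 11 − 10 = 1 (mod 13).
    Reduce coefficients mod 13: 3·t ≡ 1 (mod 13).
    The inverse of 3 mod 13 is 9 (since 3·9 = 27 = 2·13 + 1), so t ≡ 9·1 = 9 ≡ 9 (mod 13).
    Then x = 10 + 16·9 = 154, valid modulo lcm(16, 13) = 208: x ≡ 154 (mod 208).
  Combine with x ≡ 2 (mod 5); new modulus lcm = 1040.
    Write x = 154 + 208·t and substitute into x ≡ 2 (mod 5): 208·t ≡ 2 − 154 = -152 (mod 5).
    Reduce coefficients mod 5: 3·t ≡ 3 (mod 5).
    The inverse of 3 mod 5 is 2 (since 3·2 = 6 = 1·5 + 1), so t ≡ 2·3 = 6 ≡ 1 (mod 5).
    Then x = 154 + 208·1 = 362, valid modulo lcm(208, 5) = 1040: x ≡ 362 (mod 1040).
  Combine with x ≡ 5 (mod 7); new modulus lcm = 7280.
    Write x = 362 + 1040·t and substitute into x ≡ 5 (mod 7): 1040·t ≡ 5 − 362 = -357 (mod 7).
    Reduce coefficients mod 7: 4·t ≡ 0 (mod 7).
    The inverse of 4 mod 7 is 2 (since 4·2 = 8 = 1·7 + 1), so t ≡ 2·0 = 0 ≡ 0 (mod 7).
    Then x = 362 + 1040·0 = 362, valid modulo lcm(1040, 7) = 7280: x ≡ 362 (mod 7280).
Verify against each original: 362 mod 16 = 10, 362 mod 13 = 11, 362 mod 5 = 2, 362 mod 7 = 5.

x ≡ 362 (mod 7280).


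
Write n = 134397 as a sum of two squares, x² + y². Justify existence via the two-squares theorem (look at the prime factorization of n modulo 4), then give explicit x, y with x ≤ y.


Step 1: Factor n = 134397 = 3^2 · 109 · 137.
Step 2: Check the mod-4 condition on each prime factor: 3 ≡ 3 (mod 4), exponent 2 (must be even); 109 ≡ 1 (mod 4), exponent 1; 137 ≡ 1 (mod 4), exponent 1.
All primes ≡ 3 (mod 4) appear to even exponent (or don't appear), so by the two-squares theorem n IS expressible as a sum of two squares.
Step 3: Build a representation. Group n = k² · m with k = 3 and m = 109 · 137 = 14933 (a product of primes ≡ 1 (mod 4)); a representation of m scales to one of n via (k·x)² + (k·y)² = k²(x² + y²). Each prime p ≡ 1 (mod 4) is itself a sum of two squares; find a² by testing p − a² for a perfect square:
  109: 109 − 1² = 108, 109 − 2² = 105, 109 − 3² = 100 = 10² ⇒ 109 = 3² + 10².
  137: 137 − 1² = 136, 137 − 2² = 133, 137 − 3² = 128, 137 − 4² = 121 = 11² ⇒ 137 = 4² + 11².
  Combine using the Brahmagupta–Fibonacci identity (a² + b²)(c² + d²) = (ac − bd)² + (ad + bc)² = (ac + bd)² + (ad − bc)²:
  109 · 137 = 14933: from (3² + 10²)(4² + 11²), take (3·4 − 10·11, 3·11 + 10·4) = (12 − 110, 33 + 40) = (-98, 73); dropping signs (only squares matter) gives (98, 73); check 98² + 73² = 9604 + 5329 = 14933 ✓.
  Scale by k = 3: (3·98, 3·73) = (294, 219).
Step 4: Order so x ≤ y and verify: 219² + 294² = 47961 + 86436 = 134397 = n. ✓

n = 134397 = 219² + 294² (one valid representation with x ≤ y).


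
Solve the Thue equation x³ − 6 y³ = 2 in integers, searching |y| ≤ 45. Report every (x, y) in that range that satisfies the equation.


The equation is x³ - 6y³ = 2. For fixed y, x³ = 6·y³ + 2, so a solution requires the RHS to be a perfect cube.
Strategy: iterate y from -45 to 45, compute RHS = 6·y³ + 2, and check whether it is a (positive or negative) perfect cube.
Check small values of y:
  y = 0: RHS = 2 is not a perfect cube.
  y = 1: RHS = 8 = (2)³ ⇒ x = 2 works.
  y = -1: RHS = -4 is not a perfect cube.
  y = 2: RHS = 50 is not a perfect cube.
  y = -2: RHS = -46 is not a perfect cube.
  y = 3: RHS = 164 is not a perfect cube.
  y = -3: RHS = -160 is not a perfect cube.
Continuing the search up to |y| = 45 finds no further solutions beyond those listed.
Collected solutions: (2, 1).

Solutions (with |y| ≤ 45): (2, 1).


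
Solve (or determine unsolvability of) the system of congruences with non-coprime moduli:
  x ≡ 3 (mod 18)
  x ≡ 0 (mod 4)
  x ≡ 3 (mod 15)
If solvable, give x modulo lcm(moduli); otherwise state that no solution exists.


Moduli 18, 4, 15 are not pairwise coprime, so CRT works modulo lcm(m_i) when all pairwise compatibility conditions hold.
Pairwise compatibility: gcd(m_i, m_j) must divide a_i - a_j for every pair.
Merge one congruence at a time:
  Start: x ≡ 3 (mod 18).
  Combine with x ≡ 0 (mod 4): gcd(18, 4) = 2, and 0 - 3 = -3 is NOT divisible by 2.
    ⇒ system is inconsistent (no integer solution).

No solution (the system is inconsistent).


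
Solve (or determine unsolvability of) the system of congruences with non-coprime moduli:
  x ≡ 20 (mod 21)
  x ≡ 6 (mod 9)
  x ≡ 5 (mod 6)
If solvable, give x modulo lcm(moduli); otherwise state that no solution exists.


Moduli 21, 9, 6 are not pairwise coprime, so CRT works modulo lcm(m_i) when all pairwise compatibility conditions hold.
Pairwise compatibility: gcd(m_i, m_j) must divide a_i - a_j for every pair.
Merge one congruence at a time:
  Start: x ≡ 20 (mod 21).
  Combine with x ≡ 6 (mod 9): gcd(21, 9) = 3, and 6 - 20 = -14 is NOT divisible by 3.
    ⇒ system is inconsistent (no integer solution).

No solution (the system is inconsistent).


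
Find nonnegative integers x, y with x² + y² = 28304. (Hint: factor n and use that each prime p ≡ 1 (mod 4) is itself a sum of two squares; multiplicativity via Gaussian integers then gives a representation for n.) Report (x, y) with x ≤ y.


Step 1: Factor n = 28304 = 2^4 · 29 · 61.
Step 2: Check the mod-4 condition on each prime factor: 2 = 2 (special); 29 ≡ 1 (mod 4), exponent 1; 61 ≡ 1 (mod 4), exponent 1.
All primes ≡ 3 (mod 4) appear to even exponent (or don't appear), so by the two-squares theorem n IS expressible as a sum of two squares.
Step 3: Build a representation. Group n = k² · m with k = 4 and m = 29 · 61 = 1769 (a product of primes ≡ 1 (mod 4)); a representation of m scales to one of n via (k·x)² + (k·y)² = k²(x² + y²). Each prime p ≡ 1 (mod 4) is itself a sum of two squares; find a² by testing p − a² for a perfect square:
  29: 29 − 1² = 28, 29 − 2² = 25 = 5² ⇒ 29 = 2² + 5².
  61: 61 − 1² = 60, 61 − 2² = 57, 61 − 3² = 52, 61 − 4² = 45, 61 − 5² = 36 = 6² ⇒ 61 = 5² + 6².
  Combine using the Brahmagupta–Fibonacci identity (a² + b²)(c² + d²) = (ac − bd)² + (ad + bc)² = (ac + bd)² + (ad − bc)²:
  29 · 61 = 1769: from (2² + 5²)(5² + 6²), take (2·5 − 5·6, 2·6 + 5·5) = (10 − 30, 12 + 25) = (-20, 37); dropping signs (only squares matter) gives (20, 37); check 20² + 37² = 400 + 1369 = 1769 ✓.
  Scale by k = 4: (4·20, 4·37) = (80, 148).
Step 4: Order so x ≤ y and verify: 80² + 148² = 6400 + 21904 = 28304 = n. ✓

n = 28304 = 80² + 148² (one valid representation with x ≤ y).


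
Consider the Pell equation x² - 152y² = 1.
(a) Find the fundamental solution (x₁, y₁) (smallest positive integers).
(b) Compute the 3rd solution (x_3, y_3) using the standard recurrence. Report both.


Step 1: Find the fundamental solution (x₁, y₁) of x² - 152y² = 1.
  Expand √152 as a continued fraction. a₀ = ⌊√152⌋ = 12; iterate m_{k+1} = d_k·a_k − m_k, d_{k+1} = (152 − m_{k+1}²)/d_k, a_{k+1} = ⌊(a₀ + m_{k+1})/d_{k+1}⌋ (starting m₀ = 0, d₀ = 1), with convergents p_k = a_k·p_{k-1} + p_{k-2}, q_k = a_k·q_{k-1} + q_{k-2} (p₋₁ = 1, q₋₁ = 0):
  k = 0: a₀ = 12; p₀/q₀ = 12/1; p₀² − 152·q₀² = 144 − 152 = -8.
  k = 1: m = 12, d = 8, a = ⌊(12 + 12)/8⌋ = 3; p/q = (3·12 + 1)/(3·1 + 0) = 37/3; p² − 152·q² = 1369 − 1368 = 1.
  The first convergent with p² − 152·q² = 1 gives the fundamental solution (x₁, y₁) = (37, 3).
Step 2: Apply the recurrence (x_{n+1}, y_{n+1}) = (x₁x_n + 152y₁y_n, x₁y_n + y₁x_n) repeatedly.
  From (x_1, y_1) = (37, 3): x_2 = 37·37 + 152·3·3 = 2737; y_2 = 37·3 + 3·37 = 222.
  From (x_2, y_2) = (2737, 222): x_3 = 37·2737 + 152·3·222 = 202501; y_3 = 37·222 + 3·2737 = 16425.
Step 3: Verify x_3² - 152·y_3² = 41006655001 - 41006655000 = 1 (should be 1). ✓

(x_1, y_1) = (37, 3); (x_3, y_3) = (202501, 16425).


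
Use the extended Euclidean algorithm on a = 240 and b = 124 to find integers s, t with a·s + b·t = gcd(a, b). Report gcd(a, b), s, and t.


Euclidean algorithm on (240, 124) — divide until remainder is 0:
  240 = 1 · 124 + 116
  124 = 1 · 116 + 8
  116 = 14 · 8 + 4
  8 = 2 · 4 + 0
gcd(240, 124) = 4.
Track Bezout coefficients alongside the remainders: start with r₀ = 240 = a·1 + b·0 (s = 1, t = 0) and r₁ = 124 = a·0 + b·1 (s = 0, t = 1); each new remainder r_{k+1} = r_{k-1} − q_k·r_k inherits s_{k+1} = s_{k-1} − q_k·s_k, t_{k+1} = t_{k-1} − q_k·t_k, so r_k = a·s_k + b·t_k at every step:
  q = 1: r = 116, s = 1 − 1·0 = 1, t = 0 − 1·1 = -1  (check: 240·1 + 124·(-1) = 116)
  q = 1: r = 8, s = 0 − 1·1 = -1, t = 1 − 1·(-1) = 2  (check: 240·(-1) + 124·2 = 8)
  q = 14: r = 4, s = 1 − 14·(-1) = 15, t = -1 − 14·2 = -29  (check: 240·15 + 124·(-29) = 4)
The row with r = 4 (the gcd) gives the Bezout coefficients s = 15, t = -29.
Result: 240 · (15) + 124 · (-29) = 4.

gcd(240, 124) = 4; s = 15, t = -29 (check: 240·15 + 124·(-29) = 4).


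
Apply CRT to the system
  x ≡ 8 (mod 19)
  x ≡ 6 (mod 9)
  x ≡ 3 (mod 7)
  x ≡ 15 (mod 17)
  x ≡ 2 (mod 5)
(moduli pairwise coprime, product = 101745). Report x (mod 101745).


Product of moduli M = 19 · 9 · 7 · 17 · 5 = 101745.
Merge one congruence at a time:
  Start: x ≡ 8 (mod 19).
  Combine with x ≡ 6 (mod 9); new modulus lcm = 171.
    Write x = 8 + 19·t and substitute into x ≡ 6 (mod 9): 19·t ≡ 6 − 8 = -2 (mod 9).
    Reduce coefficients mod 9: 1·t ≡ 7 (mod 9).
    So t ≡ 7 (mod 9).
    Then x = 8 + 19·7 = 141, valid modulo lcm(19, 9) = 171: x ≡ 141 (mod 171).
  Combine with x ≡ 3 (mod 7); new modulus lcm = 1197.
    Write x = 141 + 171·t and substitute into x ≡ 3 (mod 7): 171·t ≡ 3 − 141 = -138 (mod 7).
    Reduce coefficients mod 7: 3·t ≡ 2 (mod 7).
    The inverse of 3 mod 7 is 5 (since 3·5 = 15 = 2·7 + 1), so t ≡ 5·2 = 10 ≡ 3 (mod 7).
    Then x = 141 + 171·3 = 654, valid modulo lcm(171, 7) = 1197: x ≡ 654 (mod 1197).
  Combine with x ≡ 15 (mod 17); new modulus lcm = 20349.
    Write x = 654 + 1197·t and substitute into x ≡ 15 (mod 17): 1197·t ≡ 15 − 654 = -639 (mod 17).
    Reduce coefficients mod 17: 7·t ≡ 7 (mod 17).
    The inverse of 7 mod 17 is 5 (since 7·5 = 35 = 2·17 + 1), so t ≡ 5·7 = 35 ≡ 1 (mod 17).
    Then x = 654 + 1197·1 = 1851, valid modulo lcm(1197, 17) = 20349: x ≡ 1851 (mod 20349).
  Combine with x ≡ 2 (mod 5); new modulus lcm = 101745.
    Write x = 1851 + 20349·t and substitute into x ≡ 2 (mod 5): 20349·t ≡ 2 − 1851 = -1849 (mod 5).
    Reduce coefficients mod 5: 4·t ≡ 1 (mod 5).
    The inverse of 4 mod 5 is 4 (since 4·4 = 16 = 3·5 + 1), so t ≡ 4·1 = 4 ≡ 4 (mod 5).
    Then x = 1851 + 20349·4 = 83247, valid modulo lcm(20349, 5) = 101745: x ≡ 83247 (mod 101745).
Verify against each original: 83247 mod 19 = 8, 83247 mod 9 = 6, 83247 mod 7 = 3, 83247 mod 17 = 15, 83247 mod 5 = 2.

x ≡ 83247 (mod 101745).


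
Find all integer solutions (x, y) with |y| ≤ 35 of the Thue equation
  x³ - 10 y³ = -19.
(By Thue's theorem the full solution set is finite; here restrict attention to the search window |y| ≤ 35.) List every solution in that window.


The equation is x³ - 10y³ = -19. For fixed y, x³ = 10·y³ − 19, so a solution requires the RHS to be a perfect cube.
Strategy: iterate y from -35 to 35, compute RHS = 10·y³ − 19, and check whether it is a (positive or negative) perfect cube.
Check small values of y:
  y = 0: RHS = -19 is not a perfect cube.
  y = 1: RHS = -9 is not a perfect cube.
  y = -1: RHS = -29 is not a perfect cube.
  y = 2: RHS = 61 is not a perfect cube.
  y = -2: RHS = -99 is not a perfect cube.
  y = 3: RHS = 251 is not a perfect cube.
  y = -3: RHS = -289 is not a perfect cube.
Continuing the search up to |y| = 35 finds no solutions either.
No (x, y) in the scanned range satisfies the equation.

No integer solutions with |y| ≤ 35.


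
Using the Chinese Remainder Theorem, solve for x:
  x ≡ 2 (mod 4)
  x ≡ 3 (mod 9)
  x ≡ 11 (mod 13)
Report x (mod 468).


Moduli 4, 9, 13 are pairwise coprime; by CRT there is a unique solution modulo M = 4 · 9 · 13 = 468.
Solve pairwise, accumulating the modulus:
  Start with x ≡ 2 (mod 4).
  Combine with x ≡ 3 (mod 9): since gcd(4, 9) = 1, we get a unique residue mod 36.
    Write x = 2 + 4·t and substitute into x ≡ 3 (mod 9): 4·t ≡ 3 − 2 = 1 (mod 9).
    The inverse of 4 mod 9 is 7 (since 4·7 = 28 = 3·9 + 1), so t ≡ 7·1 = 7 ≡ 7 (mod 9).
    Then x = 2 + 4·7 = 30, valid modulo lcm(4, 9) = 36: x ≡ 30 (mod 36).
  Combine with x ≡ 11 (mod 13): since gcd(36, 13) = 1, we get a unique residue mod 468.
    Write x = 30 + 36·t and substitute into x ≡ 11 (mod 13): 36·t ≡ 11 − 30 = -19 (mod 13).
    Reduce coefficients mod 13: 10·t ≡ 7 (mod 13).
    The inverse of 10 mod 13 is 4 (since 10·4 = 40 = 3·13 + 1), so t ≡ 4·7 = 28 ≡ 2 (mod 13).
    Then x = 30 + 36·2 = 102, valid modulo lcm(36, 13) = 468: x ≡ 102 (mod 468).
Verify: 102 mod 4 = 2 ✓, 102 mod 9 = 3 ✓, 102 mod 13 = 11 ✓.

x ≡ 102 (mod 468).


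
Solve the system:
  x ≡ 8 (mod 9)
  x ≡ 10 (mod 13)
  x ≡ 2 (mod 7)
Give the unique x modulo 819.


Moduli 9, 13, 7 are pairwise coprime; by CRT there is a unique solution modulo M = 9 · 13 · 7 = 819.
Solve pairwise, accumulating the modulus:
  Start with x ≡ 8 (mod 9).
  Combine with x ≡ 10 (mod 13): since gcd(9, 13) = 1, we get a unique residue mod 117.
    Write x = 8 + 9·t and substitute into x ≡ 10 (mod 13): 9·t ≡ 10 − 8 = 2 (mod 13).
    The inverse of 9 mod 13 is 3 (since 9·3 = 27 = 2·13 + 1), so t ≡ 3·2 = 6 ≡ 6 (mod 13).
    Then x = 8 + 9·6 = 62, valid modulo lcm(9, 13) = 117: x ≡ 62 (mod 117).
  Combine with x ≡ 2 (mod 7): since gcd(117, 7) = 1, we get a unique residue mod 819.
    Write x = 62 + 117·t and substitute into x ≡ 2 (mod 7): 117·t ≡ 2 − 62 = -60 (mod 7).
    Reduce coefficients mod 7: 5·t ≡ 3 (mod 7).
    The inverse of 5 mod 7 is 3 (since 5·3 = 15 = 2·7 + 1), so t ≡ 3·3 = 9 ≡ 2 (mod 7).
    Then x = 62 + 117·2 = 296, valid modulo lcm(117, 7) = 819: x ≡ 296 (mod 819).
Verify: 296 mod 9 = 8 ✓, 296 mod 13 = 10 ✓, 296 mod 7 = 2 ✓.

x ≡ 296 (mod 819).


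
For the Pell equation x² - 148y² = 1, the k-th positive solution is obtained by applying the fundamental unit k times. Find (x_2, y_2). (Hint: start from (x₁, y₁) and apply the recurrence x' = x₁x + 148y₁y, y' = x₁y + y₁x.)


Step 1: Find the fundamental solution (x₁, y₁) of x² - 148y² = 1.
  Expand √148 as a continued fraction. a₀ = ⌊√148⌋ = 12; iterate m_{k+1} = d_k·a_k − m_k, d_{k+1} = (148 − m_{k+1}²)/d_k, a_{k+1} = ⌊(a₀ + m_{k+1})/d_{k+1}⌋ (starting m₀ = 0, d₀ = 1), with convergents p_k = a_k·p_{k-1} + p_{k-2}, q_k = a_k·q_{k-1} + q_{k-2} (p₋₁ = 1, q₋₁ = 0):
  k = 0: a₀ = 12; p₀/q₀ = 12/1; p₀² − 148·q₀² = 144 − 148 = -4.
  k = 1: m = 12, d = 4, a = ⌊(12 + 12)/4⌋ = 6; p/q = (6·12 + 1)/(6·1 + 0) = 73/6; p² − 148·q² = 5329 − 5328 = 1.
  The first convergent with p² − 148·q² = 1 gives the fundamental solution (x₁, y₁) = (73, 6).
Step 2: Apply the recurrence (x_{n+1}, y_{n+1}) = (x₁x_n + 148y₁y_n, x₁y_n + y₁x_n) repeatedly.
  From (x_1, y_1) = (73, 6): x_2 = 73·73 + 148·6·6 = 10657; y_2 = 73·6 + 6·73 = 876.
Step 3: Verify x_2² - 148·y_2² = 113571649 - 113571648 = 1 (should be 1). ✓

(x_1, y_1) = (73, 6); (x_2, y_2) = (10657, 876).


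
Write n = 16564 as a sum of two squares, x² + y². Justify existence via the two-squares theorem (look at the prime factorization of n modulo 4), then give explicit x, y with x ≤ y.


Step 1: Factor n = 16564 = 2^2 · 41 · 101.
Step 2: Check the mod-4 condition on each prime factor: 2 = 2 (special); 41 ≡ 1 (mod 4), exponent 1; 101 ≡ 1 (mod 4), exponent 1.
All primes ≡ 3 (mod 4) appear to even exponent (or don't appear), so by the two-squares theorem n IS expressible as a sum of two squares.
Step 3: Build a representation. Group n = k² · m with k = 2 and m = 41 · 101 = 4141 (a product of primes ≡ 1 (mod 4)); a representation of m scales to one of n via (k·x)² + (k·y)² = k²(x² + y²). Each prime p ≡ 1 (mod 4) is itself a sum of two squares; find a² by testing p − a² for a perfect square:
  41: 41 − 1² = 40, 41 − 2² = 37, 41 − 3² = 32, 41 − 4² = 25 = 5² ⇒ 41 = 4² + 5².
  101: 101 − 1² = 100 = 10² ⇒ 101 = 1² + 10².
  Combine using the Brahmagupta–Fibonacci identity (a² + b²)(c² + d²) = (ac − bd)² + (ad + bc)² = (ac + bd)² + (ad − bc)²:
  41 · 101 = 4141: from (4² + 5²)(1² + 10²), take (4·1 − 5·10, 4·10 + 5·1) = (4 − 50, 40 + 5) = (-46, 45); dropping signs (only squares matter) gives (46, 45); check 46² + 45² = 2116 + 2025 = 4141 ✓.
  Scale by k = 2: (2·46, 2·45) = (92, 90).
Step 4: Order so x ≤ y and verify: 90² + 92² = 8100 + 8464 = 16564 = n. ✓

n = 16564 = 90² + 92² (one valid representation with x ≤ y).


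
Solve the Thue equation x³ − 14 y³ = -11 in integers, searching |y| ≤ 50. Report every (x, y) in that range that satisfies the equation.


The equation is x³ - 14y³ = -11. For fixed y, x³ = 14·y³ − 11, so a solution requires the RHS to be a perfect cube.
Strategy: iterate y from -50 to 50, compute RHS = 14·y³ − 11, and check whether it is a (positive or negative) perfect cube.
Check small values of y:
  y = 0: RHS = -11 is not a perfect cube.
  y = 1: RHS = 3 is not a perfect cube.
  y = -1: RHS = -25 is not a perfect cube.
  y = 2: RHS = 101 is not a perfect cube.
  y = -2: RHS = -123 is not a perfect cube.
  y = 3: RHS = 367 is not a perfect cube.
  y = -3: RHS = -389 is not a perfect cube.
Continuing the search up to |y| = 50 finds no solutions either.
No (x, y) in the scanned range satisfies the equation.

No integer solutions with |y| ≤ 50.


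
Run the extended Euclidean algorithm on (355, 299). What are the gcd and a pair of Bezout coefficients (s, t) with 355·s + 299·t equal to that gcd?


Euclidean algorithm on (355, 299) — divide until remainder is 0:
  355 = 1 · 299 + 56
  299 = 5 · 56 + 19
  56 = 2 · 19 + 18
  19 = 1 · 18 + 1
  18 = 18 · 1 + 0
gcd(355, 299) = 1.
Track Bezout coefficients alongside the remainders: start with r₀ = 355 = a·1 + b·0 (s = 1, t = 0) and r₁ = 299 = a·0 + b·1 (s = 0, t = 1); each new remainder r_{k+1} = r_{k-1} − q_k·r_k inherits s_{k+1} = s_{k-1} − q_k·s_k, t_{k+1} = t_{k-1} − q_k·t_k, so r_k = a·s_k + b·t_k at every step:
  q = 1: r = 56, s = 1 − 1·0 = 1, t = 0 − 1·1 = -1  (check: 355·1 + 299·(-1) = 56)
  q = 5: r = 19, s = 0 − 5·1 = -5, t = 1 − 5·(-1) = 6  (check: 355·(-5) + 299·6 = 19)
  q = 2: r = 18, s = 1 − 2·(-5) = 11, t = -1 − 2·6 = -13  (check: 355·11 + 299·(-13) = 18)
  q = 1: r = 1, s = -5 − 1·11 = -16, t = 6 − 1·(-13) = 19  (check: 355·(-16) + 299·19 = 1)
The row with r = 1 (the gcd) gives the Bezout coefficients s = -16, t = 19.
Result: 355 · (-16) + 299 · (19) = 1.

gcd(355, 299) = 1; s = -16, t = 19 (check: 355·(-16) + 299·19 = 1).


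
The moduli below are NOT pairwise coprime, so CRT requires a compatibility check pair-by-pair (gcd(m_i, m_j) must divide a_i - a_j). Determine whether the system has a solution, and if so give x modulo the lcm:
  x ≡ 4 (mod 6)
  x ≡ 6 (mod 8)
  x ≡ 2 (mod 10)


Moduli 6, 8, 10 are not pairwise coprime, so CRT works modulo lcm(m_i) when all pairwise compatibility conditions hold.
Pairwise compatibility: gcd(m_i, m_j) must divide a_i - a_j for every pair.
Merge one congruence at a time:
  Start: x ≡ 4 (mod 6).
  Combine with x ≡ 6 (mod 8): gcd(6, 8) = 2; 6 - 4 = 2, which IS divisible by 2, so compatible.
    Write x = 4 + 6·t and substitute into x ≡ 6 (mod 8): 6·t ≡ 6 − 4 = 2 (mod 8).
    Divide the congruence (and modulus) by g = 2: 3·t ≡ 1 (mod 4).
    The inverse of 3 mod 4 is 3 (since 3·3 = 9 = 2·4 + 1), so t ≡ 3·1 = 3 ≡ 3 (mod 4).
    Then x = 4 + 6·3 = 22, valid modulo lcm(6, 8) = 24: x ≡ 22 (mod 24).
  Combine with x ≡ 2 (mod 10): gcd(24, 10) = 2; 2 - 22 = -20, which IS divisible by 2, so compatible.
    Write x = 22 + 24·t and substitute into x ≡ 2 (mod 10): 24·t ≡ 2 − 22 = -20 (mod 10).
    Divide the congruence (and modulus) by g = 2: 12·t ≡ -10 (mod 5).
    Reduce coefficients mod 5: 2·t ≡ 0 (mod 5).
    The inverse of 2 mod 5 is 3 (since 2·3 = 6 = 1·5 + 1), so t ≡ 3·0 = 0 ≡ 0 (mod 5).
    Then x = 22 + 24·0 = 22, valid modulo lcm(24, 10) = 120: x ≡ 22 (mod 120).
Verify: 22 mod 6 = 4, 22 mod 8 = 6, 22 mod 10 = 2.

x ≡ 22 (mod 120).


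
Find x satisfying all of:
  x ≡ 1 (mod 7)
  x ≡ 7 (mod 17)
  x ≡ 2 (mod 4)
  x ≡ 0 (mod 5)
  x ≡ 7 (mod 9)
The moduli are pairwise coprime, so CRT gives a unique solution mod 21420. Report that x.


Product of moduli M = 7 · 17 · 4 · 5 · 9 = 21420.
Merge one congruence at a time:
  Start: x ≡ 1 (mod 7).
  Combine with x ≡ 7 (mod 17); new modulus lcm = 119.
    Write x = 1 + 7·t and substitute into x ≡ 7 (mod 17): 7·t ≡ 7 − 1 = 6 (mod 17).
    The inverse of 7 mod 17 is 5 (since 7·5 = 35 = 2·17 + 1), so t ≡ 5·6 = 30 ≡ 13 (mod 17).
    Then x = 1 + 7·13 = 92, valid modulo lcm(7, 17) = 119: x ≡ 92 (mod 119).
  Combine with x ≡ 2 (mod 4); new modulus lcm = 476.
    Write x = 92 + 119·t and substitute into x ≡ 2 (mod 4): 119·t ≡ 2 − 92 = -90 (mod 4).
    Reduce coefficients mod 4: 3·t ≡ 2 (mod 4).
    The inverse of 3 mod 4 is 3 (since 3·3 = 9 = 2·4 + 1), so t ≡ 3·2 = 6 ≡ 2 (mod 4).
    Then x = 92 + 119·2 = 330, valid modulo lcm(119, 4) = 476: x ≡ 330 (mod 476).
  Combine with x ≡ 0 (mod 5); new modulus lcm = 2380.
    Write x = 330 + 476·t and substitute into x ≡ 0 (mod 5): 476·t ≡ 0 − 330 = -330 (mod 5).
    Reduce coefficients mod 5: 1·t ≡ 0 (mod 5).
    So t ≡ 0 (mod 5).
    Then x = 330 + 476·0 = 330, valid modulo lcm(476, 5) = 2380: x ≡ 330 (mod 2380).
  Combine with x ≡ 7 (mod 9); new modulus lcm = 21420.
    Write x = 330 + 2380·t and substitute into x ≡ 7 (mod 9): 2380·t ≡ 7 − 330 = -323 (mod 9).
    Reduce coefficients mod 9: 4·t ≡ 1 (mod 9).
    The inverse of 4 mod 9 is 7 (since 4·7 = 28 = 3·9 + 1), so t ≡ 7·1 = 7 ≡ 7 (mod 9).
    Then x = 330 + 2380·7 = 16990, valid modulo lcm(2380, 9) = 21420: x ≡ 16990 (mod 21420).
Verify against each original: 16990 mod 7 = 1, 16990 mod 17 = 7, 16990 mod 4 = 2, 16990 mod 5 = 0, 16990 mod 9 = 7.

x ≡ 16990 (mod 21420).


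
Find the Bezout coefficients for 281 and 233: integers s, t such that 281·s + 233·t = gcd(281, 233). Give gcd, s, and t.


Euclidean algorithm on (281, 233) — divide until remainder is 0:
  281 = 1 · 233 + 48
  233 = 4 · 48 + 41
  48 = 1 · 41 + 7
  41 = 5 · 7 + 6
  7 = 1 · 6 + 1
  6 = 6 · 1 + 0
gcd(281, 233) = 1.
Track Bezout coefficients alongside the remainders: start with r₀ = 281 = a·1 + b·0 (s = 1, t = 0) and r₁ = 233 = a·0 + b·1 (s = 0, t = 1); each new remainder r_{k+1} = r_{k-1} − q_k·r_k inherits s_{k+1} = s_{k-1} − q_k·s_k, t_{k+1} = t_{k-1} − q_k·t_k, so r_k = a·s_k + b·t_k at every step:
  q = 1: r = 48, s = 1 − 1·0 = 1, t = 0 − 1·1 = -1  (check: 281·1 + 233·(-1) = 48)
  q = 4: r = 41, s = 0 − 4·1 = -4, t = 1 − 4·(-1) = 5  (check: 281·(-4) + 233·5 = 41)
  q = 1: r = 7, s = 1 − 1·(-4) = 5, t = -1 − 1·5 = -6  (check: 281·5 + 233·(-6) = 7)
  q = 5: r = 6, s = -4 − 5·5 = -29, t = 5 − 5·(-6) = 35  (check: 281·(-29) + 233·35 = 6)
  q = 1: r = 1, s = 5 − 1·(-29) = 34, t = -6 − 1·35 = -41  (check: 281·34 + 233·(-41) = 1)
The row with r = 1 (the gcd) gives the Bezout coefficients s = 34, t = -41.
Result: 281 · (34) + 233 · (-41) = 1.

gcd(281, 233) = 1; s = 34, t = -41 (check: 281·34 + 233·(-41) = 1).


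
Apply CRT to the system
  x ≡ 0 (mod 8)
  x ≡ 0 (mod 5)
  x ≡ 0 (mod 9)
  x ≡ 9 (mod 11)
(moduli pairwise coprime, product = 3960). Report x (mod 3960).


Product of moduli M = 8 · 5 · 9 · 11 = 3960.
Merge one congruence at a time:
  Start: x ≡ 0 (mod 8).
  Combine with x ≡ 0 (mod 5); new modulus lcm = 40.
    Write x = 0 + 8·t and substitute into x ≡ 0 (mod 5): 8·t ≡ 0 − 0 = 0 (mod 5).
    Reduce coefficients mod 5: 3·t ≡ 0 (mod 5).
    The inverse of 3 mod 5 is 2 (since 3·2 = 6 = 1·5 + 1), so t ≡ 2·0 = 0 ≡ 0 (mod 5).
    Then x = 0 + 8·0 = 0, valid modulo lcm(8, 5) = 40: x ≡ 0 (mod 40).
  Combine with x ≡ 0 (mod 9); new modulus lcm = 360.
    Write x = 0 + 40·t and substitute into x ≡ 0 (mod 9): 40·t ≡ 0 − 0 = 0 (mod 9).
    Reduce coefficients mod 9: 4·t ≡ 0 (mod 9).
    The inverse of 4 mod 9 is 7 (since 4·7 = 28 = 3·9 + 1), so t ≡ 7·0 = 0 ≡ 0 (mod 9).
    Then x = 0 + 40·0 = 0, valid modulo lcm(40, 9) = 360: x ≡ 0 (mod 360).
  Combine with x ≡ 9 (mod 11); new modulus lcm = 3960.
    Write x = 0 + 360·t and substitute into x ≡ 9 (mod 11): 360·t ≡ 9 − 0 = 9 (mod 11).
    Reduce coefficients mod 11: 8·t ≡ 9 (mod 11).
    The inverse of 8 mod 11 is 7 (since 8·7 = 56 = 5·11 + 1), so t ≡ 7·9 = 63 ≡ 8 (mod 11).
    Then x = 0 + 360·8 = 2880, valid modulo lcm(360, 11) = 3960: x ≡ 2880 (mod 3960).
Verify against each original: 2880 mod 8 = 0, 2880 mod 5 = 0, 2880 mod 9 = 0, 2880 mod 11 = 9.

x ≡ 2880 (mod 3960).


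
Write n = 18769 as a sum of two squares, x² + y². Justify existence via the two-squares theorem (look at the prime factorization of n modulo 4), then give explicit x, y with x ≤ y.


Step 1: Factor n = 18769 = 137^2.
Step 2: Check the mod-4 condition on each prime factor: 137 ≡ 1 (mod 4), exponent 2.
All primes ≡ 3 (mod 4) appear to even exponent (or don't appear), so by the two-squares theorem n IS expressible as a sum of two squares.
Step 3: Build a representation. Here n = 137 · 137 is a product of primes ≡ 1 (mod 4). Each prime p ≡ 1 (mod 4) is itself a sum of two squares; find a² by testing p − a² for a perfect square:
  137: 137 − 1² = 136, 137 − 2² = 133, 137 − 3² = 128, 137 − 4² = 121 = 11² ⇒ 137 = 4² + 11².
  Combine using the Brahmagupta–Fibonacci identity (a² + b²)(c² + d²) = (ac − bd)² + (ad + bc)² = (ac + bd)² + (ad − bc)²:
  137 · 137 = 18769: from (4² + 11²)(4² + 11²), take (4·4 − 11·11, 4·11 + 11·4) = (16 − 121, 44 + 44) = (-105, 88); dropping signs (only squares matter) gives (105, 88); check 105² + 88² = 11025 + 7744 = 18769 ✓.
Step 4: Order so x ≤ y and verify: 88² + 105² = 7744 + 11025 = 18769 = n. ✓

n = 18769 = 88² + 105² (one valid representation with x ≤ y).


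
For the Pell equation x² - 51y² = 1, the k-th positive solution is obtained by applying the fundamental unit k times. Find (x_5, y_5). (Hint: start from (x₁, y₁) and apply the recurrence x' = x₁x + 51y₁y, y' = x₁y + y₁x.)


Step 1: Find the fundamental solution (x₁, y₁) of x² - 51y² = 1.
  Expand √51 as a continued fraction. a₀ = ⌊√51⌋ = 7; iterate m_{k+1} = d_k·a_k − m_k, d_{k+1} = (51 − m_{k+1}²)/d_k, a_{k+1} = ⌊(a₀ + m_{k+1})/d_{k+1}⌋ (starting m₀ = 0, d₀ = 1), with convergents p_k = a_k·p_{k-1} + p_{k-2}, q_k = a_k·q_{k-1} + q_{k-2} (p₋₁ = 1, q₋₁ = 0):
  k = 0: a₀ = 7; p₀/q₀ = 7/1; p₀² − 51·q₀² = 49 − 51 = -2.
  k = 1: m = 7, d = 2, a = ⌊(7 + 7)/2⌋ = 7; p/q = (7·7 + 1)/(7·1 + 0) = 50/7; p² − 51·q² = 2500 − 2499 = 1.
  The first convergent with p² − 51·q² = 1 gives the fundamental solution (x₁, y₁) = (50, 7).
Step 2: Apply the recurrence (x_{n+1}, y_{n+1}) = (x₁x_n + 51y₁y_n, x₁y_n + y₁x_n) repeatedly.
  From (x_1, y_1) = (50, 7): x_2 = 50·50 + 51·7·7 = 4999; y_2 = 50·7 + 7·50 = 700.
  From (x_2, y_2) = (4999, 700): x_3 = 50·4999 + 51·7·700 = 499850; y_3 = 50·700 + 7·4999 = 69993.
  From (x_3, y_3) = (499850, 69993): x_4 = 50·499850 + 51·7·69993 = 49980001; y_4 = 50·69993 + 7·499850 = 6998600.
  From (x_4, y_4) = (49980001, 6998600): x_5 = 50·49980001 + 51·7·6998600 = 4997500250; y_5 = 50·6998600 + 7·49980001 = 699790007.
Step 3: Verify x_5² - 51·y_5² = 24975008748750062500 - 24975008748750062499 = 1 (should be 1). ✓

(x_1, y_1) = (50, 7); (x_5, y_5) = (4997500250, 699790007).
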